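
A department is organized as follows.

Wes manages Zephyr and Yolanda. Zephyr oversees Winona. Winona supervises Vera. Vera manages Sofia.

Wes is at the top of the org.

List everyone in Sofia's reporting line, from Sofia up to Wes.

Sofia -> Vera -> Winona -> Zephyr -> Wes

Sofia reports to Vera. Vera reports to Winona. Winona reports to Zephyr. Zephyr reports to Wes. Wes is at the top.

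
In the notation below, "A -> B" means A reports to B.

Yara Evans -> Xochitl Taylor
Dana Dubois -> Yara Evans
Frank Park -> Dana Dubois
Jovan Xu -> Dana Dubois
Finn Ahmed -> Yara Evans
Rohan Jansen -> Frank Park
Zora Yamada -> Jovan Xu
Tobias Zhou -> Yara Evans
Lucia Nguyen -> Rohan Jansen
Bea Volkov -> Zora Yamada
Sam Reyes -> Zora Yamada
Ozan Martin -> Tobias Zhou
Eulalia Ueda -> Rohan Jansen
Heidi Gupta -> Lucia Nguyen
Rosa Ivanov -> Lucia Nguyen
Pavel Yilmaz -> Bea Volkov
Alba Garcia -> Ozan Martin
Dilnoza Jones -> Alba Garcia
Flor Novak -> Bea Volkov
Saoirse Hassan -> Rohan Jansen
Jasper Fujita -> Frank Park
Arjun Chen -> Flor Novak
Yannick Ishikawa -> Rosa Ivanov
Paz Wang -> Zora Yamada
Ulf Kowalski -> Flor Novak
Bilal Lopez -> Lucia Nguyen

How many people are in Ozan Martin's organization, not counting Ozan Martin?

2

Ozan Martin directly manages Alba Garcia. Under Alba Garcia: Dilnoza Jones (1). That's 2 in total.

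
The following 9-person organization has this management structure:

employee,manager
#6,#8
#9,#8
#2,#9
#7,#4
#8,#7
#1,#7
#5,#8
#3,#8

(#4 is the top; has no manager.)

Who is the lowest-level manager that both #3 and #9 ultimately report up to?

#3's chain of managers is #8, #7, #4. #9's chain of managers is #8, #7, #4. The first manager that appears in both chains is #8.

#8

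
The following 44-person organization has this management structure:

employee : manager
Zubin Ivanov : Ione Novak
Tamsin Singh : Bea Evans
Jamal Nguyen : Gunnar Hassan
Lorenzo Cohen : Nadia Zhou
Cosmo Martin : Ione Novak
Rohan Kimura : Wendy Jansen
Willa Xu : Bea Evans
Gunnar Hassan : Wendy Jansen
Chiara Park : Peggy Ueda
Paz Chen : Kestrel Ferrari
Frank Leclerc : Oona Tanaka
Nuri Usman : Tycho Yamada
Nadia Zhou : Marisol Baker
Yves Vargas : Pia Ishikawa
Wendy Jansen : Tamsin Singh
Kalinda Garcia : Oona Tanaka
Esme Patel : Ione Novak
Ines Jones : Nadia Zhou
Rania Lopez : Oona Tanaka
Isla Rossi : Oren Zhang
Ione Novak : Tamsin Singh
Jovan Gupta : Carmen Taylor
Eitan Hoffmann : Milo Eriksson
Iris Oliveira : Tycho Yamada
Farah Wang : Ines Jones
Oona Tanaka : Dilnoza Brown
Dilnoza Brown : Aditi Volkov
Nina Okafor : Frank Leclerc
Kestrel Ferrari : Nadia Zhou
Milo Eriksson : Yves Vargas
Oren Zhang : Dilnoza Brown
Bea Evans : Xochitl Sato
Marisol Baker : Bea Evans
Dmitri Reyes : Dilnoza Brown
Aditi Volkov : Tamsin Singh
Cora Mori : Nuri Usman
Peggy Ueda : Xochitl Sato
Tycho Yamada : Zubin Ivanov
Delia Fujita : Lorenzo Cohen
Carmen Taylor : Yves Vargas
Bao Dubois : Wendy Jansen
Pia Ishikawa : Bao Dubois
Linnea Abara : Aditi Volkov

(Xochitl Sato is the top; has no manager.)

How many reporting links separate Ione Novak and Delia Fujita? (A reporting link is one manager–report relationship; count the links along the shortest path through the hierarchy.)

6

Ione Novak is 2 levels below Bea Evans, and Delia Fujita is 4 levels below Bea Evans (their lowest common manager). The shortest path runs up from Ione Novak to Bea Evans and back down to Delia Fujita: 2 + 4 = 6 links.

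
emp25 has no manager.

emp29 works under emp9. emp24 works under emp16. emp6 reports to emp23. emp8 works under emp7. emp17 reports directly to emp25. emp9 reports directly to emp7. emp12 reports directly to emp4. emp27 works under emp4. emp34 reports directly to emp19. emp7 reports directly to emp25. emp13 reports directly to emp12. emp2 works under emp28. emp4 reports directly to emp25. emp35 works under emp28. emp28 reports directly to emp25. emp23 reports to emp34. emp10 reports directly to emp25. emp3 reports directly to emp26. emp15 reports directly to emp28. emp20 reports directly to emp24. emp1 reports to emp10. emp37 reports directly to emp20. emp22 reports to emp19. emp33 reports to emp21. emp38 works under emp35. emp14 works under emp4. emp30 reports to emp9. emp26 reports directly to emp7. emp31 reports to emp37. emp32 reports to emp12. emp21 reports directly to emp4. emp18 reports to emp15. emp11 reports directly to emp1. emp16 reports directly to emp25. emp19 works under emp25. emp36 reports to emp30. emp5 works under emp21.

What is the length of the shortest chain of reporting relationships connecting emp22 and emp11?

emp22 is 2 levels below emp25, and emp11 is 3 levels below emp25 (their lowest common manager). The shortest path runs up from emp22 to emp25 and back down to emp11: 2 + 3 = 5 links.

5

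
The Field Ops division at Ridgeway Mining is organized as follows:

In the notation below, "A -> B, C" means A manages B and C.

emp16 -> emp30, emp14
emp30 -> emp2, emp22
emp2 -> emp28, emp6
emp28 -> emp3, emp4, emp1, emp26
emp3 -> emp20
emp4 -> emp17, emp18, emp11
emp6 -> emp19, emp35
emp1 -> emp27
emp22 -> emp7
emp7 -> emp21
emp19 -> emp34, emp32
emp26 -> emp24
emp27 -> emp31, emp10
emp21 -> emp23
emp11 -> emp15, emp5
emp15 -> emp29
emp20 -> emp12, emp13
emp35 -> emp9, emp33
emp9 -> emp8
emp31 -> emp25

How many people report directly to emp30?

emp30 directly manages emp2, emp22. That is 2 direct reports.

2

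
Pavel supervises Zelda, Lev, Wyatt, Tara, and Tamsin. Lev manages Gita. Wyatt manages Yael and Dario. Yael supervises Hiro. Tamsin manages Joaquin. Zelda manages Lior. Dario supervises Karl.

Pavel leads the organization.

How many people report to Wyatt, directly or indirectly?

4

Wyatt directly manages Yael, Dario. Under Yael: Hiro (1). Under Dario: Karl (1). So Wyatt's organization is 2 direct reports plus everyone under them: 2 + 2 = 4.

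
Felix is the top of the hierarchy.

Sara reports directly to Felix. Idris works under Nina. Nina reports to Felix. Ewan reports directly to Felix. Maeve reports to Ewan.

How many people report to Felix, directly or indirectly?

Felix directly manages Nina, Ewan, Sara. Under Nina: Idris (1). Under Ewan: Maeve (1). Sara has no reports. So Felix's organization is 3 direct reports plus everyone under them: 2 + 2 + 1 = 5.

5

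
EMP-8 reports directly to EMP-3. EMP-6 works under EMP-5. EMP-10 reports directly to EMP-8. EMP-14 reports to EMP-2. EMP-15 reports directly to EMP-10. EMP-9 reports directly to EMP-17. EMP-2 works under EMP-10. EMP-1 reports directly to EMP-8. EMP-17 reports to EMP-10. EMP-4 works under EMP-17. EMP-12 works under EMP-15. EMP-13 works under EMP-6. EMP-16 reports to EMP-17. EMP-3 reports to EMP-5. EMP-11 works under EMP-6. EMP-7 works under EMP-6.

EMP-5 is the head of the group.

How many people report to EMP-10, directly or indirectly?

8

EMP-10 directly manages EMP-2, EMP-17, EMP-15. Under EMP-2: EMP-14 (1). Under EMP-17: EMP-4, EMP-9, EMP-16 (3). Under EMP-15: EMP-12 (1). So EMP-10's organization is 3 direct reports plus everyone under them: 2 + 4 + 2 = 8.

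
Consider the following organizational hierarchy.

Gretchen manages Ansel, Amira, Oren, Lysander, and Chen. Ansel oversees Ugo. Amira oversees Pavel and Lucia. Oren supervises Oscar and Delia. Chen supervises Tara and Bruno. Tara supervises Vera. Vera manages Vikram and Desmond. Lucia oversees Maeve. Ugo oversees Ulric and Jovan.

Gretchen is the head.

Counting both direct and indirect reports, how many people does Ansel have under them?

Ansel directly manages Ugo. Under Ugo: Jovan, Ulric (2). That's 3 in total.

3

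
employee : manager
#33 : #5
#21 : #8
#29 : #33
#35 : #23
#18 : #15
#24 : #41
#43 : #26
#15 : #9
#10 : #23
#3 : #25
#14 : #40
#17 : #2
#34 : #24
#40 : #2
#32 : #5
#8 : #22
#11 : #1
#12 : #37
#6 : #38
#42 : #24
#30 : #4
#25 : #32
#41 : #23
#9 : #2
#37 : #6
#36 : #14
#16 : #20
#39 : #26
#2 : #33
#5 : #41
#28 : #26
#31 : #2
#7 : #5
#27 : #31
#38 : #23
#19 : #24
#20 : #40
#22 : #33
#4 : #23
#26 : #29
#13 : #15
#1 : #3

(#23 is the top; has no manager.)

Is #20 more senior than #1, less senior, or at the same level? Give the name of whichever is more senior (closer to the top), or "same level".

Both #20 and #1 are 6 levels below #23.

same level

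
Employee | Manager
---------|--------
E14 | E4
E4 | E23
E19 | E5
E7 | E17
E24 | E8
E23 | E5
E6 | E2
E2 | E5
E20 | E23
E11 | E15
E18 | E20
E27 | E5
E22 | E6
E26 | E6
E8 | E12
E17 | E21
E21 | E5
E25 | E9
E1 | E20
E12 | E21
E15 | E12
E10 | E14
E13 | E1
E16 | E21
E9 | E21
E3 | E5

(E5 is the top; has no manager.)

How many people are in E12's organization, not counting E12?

4

E12 directly manages E8, E15. Under E8: E24 (1). Under E15: E11 (1). So E12's organization is 2 direct reports plus everyone under them: 2 + 2 = 4.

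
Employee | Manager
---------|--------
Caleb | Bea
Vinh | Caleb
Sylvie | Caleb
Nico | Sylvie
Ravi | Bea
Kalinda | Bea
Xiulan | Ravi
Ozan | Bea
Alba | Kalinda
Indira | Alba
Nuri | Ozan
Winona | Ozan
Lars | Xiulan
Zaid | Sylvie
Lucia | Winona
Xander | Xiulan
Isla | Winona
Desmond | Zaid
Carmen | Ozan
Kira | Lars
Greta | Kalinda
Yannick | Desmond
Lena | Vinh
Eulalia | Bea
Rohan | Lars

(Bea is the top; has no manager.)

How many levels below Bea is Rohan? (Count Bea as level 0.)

4

Chain from Rohan up to Bea: Rohan → Lars → Xiulan → Ravi → Bea. That is 4 steps up, so Rohan is 4 levels below Bea.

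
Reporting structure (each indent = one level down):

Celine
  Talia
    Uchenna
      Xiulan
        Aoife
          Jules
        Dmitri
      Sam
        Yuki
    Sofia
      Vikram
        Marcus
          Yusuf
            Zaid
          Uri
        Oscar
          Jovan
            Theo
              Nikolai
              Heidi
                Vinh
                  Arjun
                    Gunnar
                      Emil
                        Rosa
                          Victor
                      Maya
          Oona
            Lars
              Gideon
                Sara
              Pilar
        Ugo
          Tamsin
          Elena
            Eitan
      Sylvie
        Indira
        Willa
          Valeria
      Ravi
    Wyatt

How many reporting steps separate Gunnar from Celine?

10

Chain from Gunnar up to Celine: Gunnar → Arjun → Vinh → Heidi → Theo → Jovan → Oscar → Vikram → Sofia → Talia → Celine. That is 10 steps up, so Gunnar is 10 levels below Celine.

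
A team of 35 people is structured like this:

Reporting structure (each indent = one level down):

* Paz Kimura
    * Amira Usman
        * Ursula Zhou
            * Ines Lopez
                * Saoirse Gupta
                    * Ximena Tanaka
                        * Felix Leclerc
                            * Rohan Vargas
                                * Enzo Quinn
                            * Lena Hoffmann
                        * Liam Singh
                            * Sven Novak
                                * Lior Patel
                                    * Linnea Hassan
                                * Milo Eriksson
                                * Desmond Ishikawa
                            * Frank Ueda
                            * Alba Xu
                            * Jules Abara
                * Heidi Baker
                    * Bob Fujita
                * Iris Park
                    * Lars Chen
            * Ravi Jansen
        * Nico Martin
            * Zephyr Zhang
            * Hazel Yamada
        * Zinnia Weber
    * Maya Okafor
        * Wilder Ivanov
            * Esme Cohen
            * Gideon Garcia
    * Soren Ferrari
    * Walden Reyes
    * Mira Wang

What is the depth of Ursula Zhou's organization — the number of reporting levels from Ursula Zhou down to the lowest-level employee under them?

The longest chain under Ursula Zhou runs Ursula Zhou → Ines Lopez → Saoirse Gupta → Ximena Tanaka → Liam Singh → Sven Novak → Lior Patel → Linnea Hassan, which is 7 levels below Ursula Zhou.

7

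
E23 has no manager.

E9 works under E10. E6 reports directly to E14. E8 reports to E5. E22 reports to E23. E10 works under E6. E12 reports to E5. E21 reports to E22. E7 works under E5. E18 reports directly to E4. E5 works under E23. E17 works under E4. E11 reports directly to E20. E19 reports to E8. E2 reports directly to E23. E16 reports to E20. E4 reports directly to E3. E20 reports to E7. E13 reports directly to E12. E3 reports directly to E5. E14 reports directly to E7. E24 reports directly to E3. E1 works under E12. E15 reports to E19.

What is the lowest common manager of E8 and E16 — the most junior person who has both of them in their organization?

E5

E8's chain of managers is E5, E23. E16's chain of managers is E20, E7, E5, E23. The first manager that appears in both chains is E5.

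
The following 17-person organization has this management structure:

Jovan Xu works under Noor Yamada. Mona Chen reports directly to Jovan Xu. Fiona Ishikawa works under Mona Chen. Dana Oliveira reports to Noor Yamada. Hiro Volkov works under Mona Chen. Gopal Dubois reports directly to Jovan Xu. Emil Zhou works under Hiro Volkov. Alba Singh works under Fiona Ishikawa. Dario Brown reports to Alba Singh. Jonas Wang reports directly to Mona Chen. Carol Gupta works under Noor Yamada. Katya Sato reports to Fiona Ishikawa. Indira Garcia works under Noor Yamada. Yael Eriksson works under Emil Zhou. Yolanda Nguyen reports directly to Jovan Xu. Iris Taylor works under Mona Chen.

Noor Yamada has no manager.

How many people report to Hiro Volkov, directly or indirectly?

2

Hiro Volkov directly manages Emil Zhou. Under Emil Zhou: Yael Eriksson (1). That's 2 in total.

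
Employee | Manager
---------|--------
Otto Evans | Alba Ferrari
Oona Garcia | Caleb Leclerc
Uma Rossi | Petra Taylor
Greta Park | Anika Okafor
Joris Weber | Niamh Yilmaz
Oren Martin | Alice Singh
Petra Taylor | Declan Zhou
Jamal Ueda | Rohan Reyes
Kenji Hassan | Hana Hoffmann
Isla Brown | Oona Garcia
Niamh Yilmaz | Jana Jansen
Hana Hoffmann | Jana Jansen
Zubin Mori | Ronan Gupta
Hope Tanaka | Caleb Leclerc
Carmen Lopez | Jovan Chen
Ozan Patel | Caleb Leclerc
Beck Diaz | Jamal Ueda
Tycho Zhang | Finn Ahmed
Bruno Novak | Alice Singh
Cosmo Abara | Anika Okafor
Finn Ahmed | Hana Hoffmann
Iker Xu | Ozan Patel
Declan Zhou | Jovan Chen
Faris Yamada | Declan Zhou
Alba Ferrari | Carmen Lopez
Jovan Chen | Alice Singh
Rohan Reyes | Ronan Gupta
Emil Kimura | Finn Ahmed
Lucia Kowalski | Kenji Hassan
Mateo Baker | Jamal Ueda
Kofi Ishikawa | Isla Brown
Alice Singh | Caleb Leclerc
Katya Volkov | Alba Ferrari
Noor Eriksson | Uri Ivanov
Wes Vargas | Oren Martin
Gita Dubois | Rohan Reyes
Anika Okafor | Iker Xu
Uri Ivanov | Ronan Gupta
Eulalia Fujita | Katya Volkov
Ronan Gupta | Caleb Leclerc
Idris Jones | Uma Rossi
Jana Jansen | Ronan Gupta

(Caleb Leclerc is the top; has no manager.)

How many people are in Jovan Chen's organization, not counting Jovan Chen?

10

Jovan Chen directly manages Carmen Lopez, Declan Zhou. Under Carmen Lopez: Alba Ferrari, Katya Volkov, Eulalia Fujita, Otto Evans (4). Under Declan Zhou: Faris Yamada, Petra Taylor, Uma Rossi, Idris Jones (4). So Jovan Chen's organization is 2 direct reports plus everyone under them: 5 + 5 = 10.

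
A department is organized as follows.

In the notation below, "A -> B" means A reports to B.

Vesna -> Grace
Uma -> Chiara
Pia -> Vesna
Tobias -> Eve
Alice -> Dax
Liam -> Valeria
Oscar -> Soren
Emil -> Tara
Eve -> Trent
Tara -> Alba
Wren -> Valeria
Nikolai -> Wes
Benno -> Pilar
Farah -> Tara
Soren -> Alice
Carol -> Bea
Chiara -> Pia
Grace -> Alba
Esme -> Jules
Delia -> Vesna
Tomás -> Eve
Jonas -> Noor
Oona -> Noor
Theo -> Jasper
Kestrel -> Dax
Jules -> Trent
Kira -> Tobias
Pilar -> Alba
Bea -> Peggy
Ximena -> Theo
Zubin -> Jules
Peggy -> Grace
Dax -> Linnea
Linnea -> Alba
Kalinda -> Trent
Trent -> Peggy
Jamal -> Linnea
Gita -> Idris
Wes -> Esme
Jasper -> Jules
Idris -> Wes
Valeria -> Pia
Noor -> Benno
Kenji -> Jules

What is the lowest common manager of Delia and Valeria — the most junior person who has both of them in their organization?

Delia's chain of managers is Vesna, Grace, Alba. Valeria's chain of managers is Pia, Vesna, Grace, Alba. The first manager that appears in both chains is Vesna.

Vesna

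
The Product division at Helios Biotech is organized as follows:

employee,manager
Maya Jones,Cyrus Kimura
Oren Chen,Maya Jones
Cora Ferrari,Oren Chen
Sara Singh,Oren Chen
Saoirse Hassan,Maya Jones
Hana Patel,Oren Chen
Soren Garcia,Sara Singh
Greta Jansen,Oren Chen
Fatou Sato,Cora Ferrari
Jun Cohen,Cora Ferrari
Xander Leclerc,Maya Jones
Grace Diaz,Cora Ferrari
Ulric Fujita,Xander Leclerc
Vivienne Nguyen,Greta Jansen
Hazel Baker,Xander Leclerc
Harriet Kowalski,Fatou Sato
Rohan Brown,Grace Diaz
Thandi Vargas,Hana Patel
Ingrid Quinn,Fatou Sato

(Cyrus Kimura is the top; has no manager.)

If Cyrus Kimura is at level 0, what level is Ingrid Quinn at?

Chain from Ingrid Quinn up to Cyrus Kimura: Ingrid Quinn → Fatou Sato → Cora Ferrari → Oren Chen → Maya Jones → Cyrus Kimura. That is 5 steps up, so Ingrid Quinn is 5 levels below Cyrus Kimura.

5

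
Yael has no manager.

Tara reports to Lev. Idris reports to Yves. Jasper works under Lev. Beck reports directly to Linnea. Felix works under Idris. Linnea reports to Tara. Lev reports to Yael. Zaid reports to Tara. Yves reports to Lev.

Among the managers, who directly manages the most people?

Lev

Direct-report counts: Yael has 1; Lev has 3; Tara has 2; Linnea has 1; Yves has 1; Idris has 1. The largest is 3, held by Lev.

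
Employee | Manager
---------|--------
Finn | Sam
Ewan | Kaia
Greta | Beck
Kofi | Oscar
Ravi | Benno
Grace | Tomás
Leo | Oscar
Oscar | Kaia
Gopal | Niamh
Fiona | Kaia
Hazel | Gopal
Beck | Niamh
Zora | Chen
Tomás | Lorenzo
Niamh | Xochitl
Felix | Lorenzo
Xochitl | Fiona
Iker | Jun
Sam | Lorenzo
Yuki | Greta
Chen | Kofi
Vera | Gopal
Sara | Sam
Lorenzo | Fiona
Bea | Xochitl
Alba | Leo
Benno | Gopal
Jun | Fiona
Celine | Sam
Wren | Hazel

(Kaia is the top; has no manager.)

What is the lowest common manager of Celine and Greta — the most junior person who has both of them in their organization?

Celine's chain of managers is Sam, Lorenzo, Fiona, Kaia. Greta's chain of managers is Beck, Niamh, Xochitl, Fiona, Kaia. The first manager that appears in both chains is Fiona.

Fiona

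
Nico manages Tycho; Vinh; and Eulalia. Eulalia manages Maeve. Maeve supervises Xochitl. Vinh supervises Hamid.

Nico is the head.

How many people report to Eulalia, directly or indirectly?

2

Eulalia directly manages Maeve. Under Maeve: Xochitl (1). That's 2 in total.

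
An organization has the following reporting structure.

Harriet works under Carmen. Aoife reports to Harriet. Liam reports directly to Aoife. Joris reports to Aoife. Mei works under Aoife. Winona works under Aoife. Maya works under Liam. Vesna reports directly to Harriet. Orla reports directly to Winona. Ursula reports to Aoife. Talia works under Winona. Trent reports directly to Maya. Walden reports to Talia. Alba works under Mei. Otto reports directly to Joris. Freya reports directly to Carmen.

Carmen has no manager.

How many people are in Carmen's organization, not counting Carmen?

Carmen directly manages Harriet, Freya. Under Harriet: Vesna, Aoife, Ursula, Winona, Talia, Walden, Orla, Mei, Alba, Joris, Otto, Liam, Maya, Trent (14). Freya has no reports. So Carmen's organization is 2 direct reports plus everyone under them: 15 + 1 = 16.

16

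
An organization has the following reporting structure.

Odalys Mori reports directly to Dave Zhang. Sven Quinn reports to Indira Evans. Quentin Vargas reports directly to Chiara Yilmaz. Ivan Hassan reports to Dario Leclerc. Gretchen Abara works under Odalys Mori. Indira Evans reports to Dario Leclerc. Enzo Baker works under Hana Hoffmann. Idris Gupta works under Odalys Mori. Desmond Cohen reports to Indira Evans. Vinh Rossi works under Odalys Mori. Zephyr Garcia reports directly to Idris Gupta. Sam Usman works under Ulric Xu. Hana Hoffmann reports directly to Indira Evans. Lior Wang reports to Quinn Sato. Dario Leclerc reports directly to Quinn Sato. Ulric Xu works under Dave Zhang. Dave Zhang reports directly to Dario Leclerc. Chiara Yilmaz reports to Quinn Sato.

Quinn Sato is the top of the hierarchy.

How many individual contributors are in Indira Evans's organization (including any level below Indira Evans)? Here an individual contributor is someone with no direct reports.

3

The people in Indira Evans's organization with no one reporting to them are Desmond Cohen, Sven Quinn, Enzo Baker. That is 3.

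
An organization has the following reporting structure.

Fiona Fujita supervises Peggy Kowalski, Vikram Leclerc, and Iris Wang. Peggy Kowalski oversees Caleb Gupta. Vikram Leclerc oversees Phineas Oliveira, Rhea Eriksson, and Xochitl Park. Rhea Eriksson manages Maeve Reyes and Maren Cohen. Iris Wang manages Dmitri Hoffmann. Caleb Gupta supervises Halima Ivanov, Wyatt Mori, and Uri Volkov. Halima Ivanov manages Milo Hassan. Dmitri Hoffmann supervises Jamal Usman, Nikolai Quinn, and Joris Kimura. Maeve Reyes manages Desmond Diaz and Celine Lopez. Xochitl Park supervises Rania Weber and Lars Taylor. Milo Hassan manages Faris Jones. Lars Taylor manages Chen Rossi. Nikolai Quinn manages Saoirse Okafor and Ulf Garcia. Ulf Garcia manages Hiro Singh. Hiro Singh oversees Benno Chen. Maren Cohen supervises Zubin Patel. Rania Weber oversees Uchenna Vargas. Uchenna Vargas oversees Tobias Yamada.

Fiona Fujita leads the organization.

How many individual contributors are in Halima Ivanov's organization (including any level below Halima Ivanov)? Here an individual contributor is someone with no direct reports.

The only person in Halima Ivanov's organization with no one reporting to them is Faris Jones. That is 1.

1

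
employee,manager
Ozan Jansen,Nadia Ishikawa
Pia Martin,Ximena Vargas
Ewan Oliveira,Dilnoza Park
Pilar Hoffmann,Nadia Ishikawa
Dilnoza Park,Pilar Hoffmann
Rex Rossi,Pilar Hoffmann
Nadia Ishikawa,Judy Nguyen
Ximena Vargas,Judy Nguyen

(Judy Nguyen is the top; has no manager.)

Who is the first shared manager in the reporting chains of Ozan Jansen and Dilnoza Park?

Ozan Jansen's chain of managers is Nadia Ishikawa, Judy Nguyen. Dilnoza Park's chain of managers is Pilar Hoffmann, Nadia Ishikawa, Judy Nguyen. The first manager that appears in both chains is Nadia Ishikawa.

Nadia Ishikawa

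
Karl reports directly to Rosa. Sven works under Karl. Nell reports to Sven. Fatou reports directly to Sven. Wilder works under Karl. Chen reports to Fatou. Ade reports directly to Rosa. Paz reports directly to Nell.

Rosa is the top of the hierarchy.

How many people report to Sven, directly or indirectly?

4

Sven directly manages Nell, Fatou. Under Nell: Paz (1). Under Fatou: Chen (1). So Sven's organization is 2 direct reports plus everyone under them: 2 + 2 = 4.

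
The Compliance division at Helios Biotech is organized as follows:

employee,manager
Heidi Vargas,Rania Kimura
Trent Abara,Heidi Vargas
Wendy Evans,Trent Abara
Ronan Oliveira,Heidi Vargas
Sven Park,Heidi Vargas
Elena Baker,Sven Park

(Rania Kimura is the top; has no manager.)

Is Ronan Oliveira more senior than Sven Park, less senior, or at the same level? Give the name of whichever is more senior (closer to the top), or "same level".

Both Ronan Oliveira and Sven Park are 2 levels below Rania Kimura.

same level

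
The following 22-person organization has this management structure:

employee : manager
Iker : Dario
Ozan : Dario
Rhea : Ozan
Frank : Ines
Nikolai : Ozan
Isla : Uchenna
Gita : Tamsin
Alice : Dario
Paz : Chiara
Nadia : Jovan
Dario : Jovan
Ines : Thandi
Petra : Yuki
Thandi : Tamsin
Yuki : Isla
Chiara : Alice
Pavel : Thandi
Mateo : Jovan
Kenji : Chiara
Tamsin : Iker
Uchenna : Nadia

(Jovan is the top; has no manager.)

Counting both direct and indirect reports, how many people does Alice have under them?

3

Alice directly manages Chiara. Under Chiara: Kenji, Paz (2). That's 3 in total.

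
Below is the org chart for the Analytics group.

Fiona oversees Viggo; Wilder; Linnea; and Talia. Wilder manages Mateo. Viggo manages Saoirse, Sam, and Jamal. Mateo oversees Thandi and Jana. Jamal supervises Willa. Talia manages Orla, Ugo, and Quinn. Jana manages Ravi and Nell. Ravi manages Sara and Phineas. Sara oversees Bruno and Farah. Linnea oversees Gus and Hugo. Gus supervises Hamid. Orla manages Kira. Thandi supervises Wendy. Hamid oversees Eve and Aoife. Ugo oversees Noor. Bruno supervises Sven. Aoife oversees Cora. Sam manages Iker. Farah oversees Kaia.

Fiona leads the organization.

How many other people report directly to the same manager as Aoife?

Aoife reports to Hamid. Hamid's other direct reports are Eve — 1 peer.

1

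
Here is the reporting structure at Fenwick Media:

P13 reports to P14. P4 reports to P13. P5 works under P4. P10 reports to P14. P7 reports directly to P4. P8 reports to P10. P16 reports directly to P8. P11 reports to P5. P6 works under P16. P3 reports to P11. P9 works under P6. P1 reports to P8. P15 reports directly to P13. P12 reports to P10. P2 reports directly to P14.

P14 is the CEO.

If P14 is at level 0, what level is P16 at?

3

Chain from P16 up to P14: P16 → P8 → P10 → P14. That is 3 steps up, so P16 is 3 levels below P14.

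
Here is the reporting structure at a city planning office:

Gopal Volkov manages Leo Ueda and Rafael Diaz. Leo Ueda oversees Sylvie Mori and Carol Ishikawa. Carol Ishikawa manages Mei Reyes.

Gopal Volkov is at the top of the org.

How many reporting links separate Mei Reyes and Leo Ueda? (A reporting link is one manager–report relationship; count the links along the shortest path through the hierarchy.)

Mei Reyes is in Leo Ueda's organization: the chain from Mei Reyes up to Leo Ueda is Mei Reyes → Carol Ishikawa → Leo Ueda, which is 2 links.

2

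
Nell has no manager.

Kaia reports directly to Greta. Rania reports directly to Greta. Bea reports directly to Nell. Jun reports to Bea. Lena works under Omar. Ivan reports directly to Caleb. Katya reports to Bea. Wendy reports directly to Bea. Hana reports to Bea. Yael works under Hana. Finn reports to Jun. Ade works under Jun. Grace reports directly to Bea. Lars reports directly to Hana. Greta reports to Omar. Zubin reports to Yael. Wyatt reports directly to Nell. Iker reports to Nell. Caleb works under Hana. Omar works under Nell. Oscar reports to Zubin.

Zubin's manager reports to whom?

Hana

Zubin reports to Yael, and Yael reports to Hana. So Zubin's skip-level manager is Hana.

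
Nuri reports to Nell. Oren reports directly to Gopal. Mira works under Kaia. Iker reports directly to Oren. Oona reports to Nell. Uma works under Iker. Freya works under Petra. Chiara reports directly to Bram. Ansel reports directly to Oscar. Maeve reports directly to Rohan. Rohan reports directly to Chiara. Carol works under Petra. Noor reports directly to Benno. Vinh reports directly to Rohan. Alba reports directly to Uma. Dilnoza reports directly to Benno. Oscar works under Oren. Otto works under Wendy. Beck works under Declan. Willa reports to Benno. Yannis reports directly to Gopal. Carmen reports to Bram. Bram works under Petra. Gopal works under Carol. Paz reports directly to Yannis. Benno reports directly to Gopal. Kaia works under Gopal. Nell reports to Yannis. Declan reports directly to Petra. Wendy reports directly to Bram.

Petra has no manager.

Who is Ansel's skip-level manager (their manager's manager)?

Oren

Ansel reports to Oscar, and Oscar reports to Oren. So Ansel's skip-level manager is Oren.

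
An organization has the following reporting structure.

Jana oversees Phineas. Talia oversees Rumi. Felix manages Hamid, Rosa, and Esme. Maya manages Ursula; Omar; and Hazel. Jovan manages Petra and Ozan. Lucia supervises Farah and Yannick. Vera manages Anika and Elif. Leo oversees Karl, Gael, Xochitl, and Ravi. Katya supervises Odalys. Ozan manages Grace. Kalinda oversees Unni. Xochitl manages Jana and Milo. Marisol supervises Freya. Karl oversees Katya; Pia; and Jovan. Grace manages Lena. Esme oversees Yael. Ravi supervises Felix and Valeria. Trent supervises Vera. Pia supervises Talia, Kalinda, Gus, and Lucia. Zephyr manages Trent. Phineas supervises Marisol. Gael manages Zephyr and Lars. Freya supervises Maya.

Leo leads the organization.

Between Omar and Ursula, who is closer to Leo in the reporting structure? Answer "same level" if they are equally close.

same level

Both Omar and Ursula are 7 levels below Leo.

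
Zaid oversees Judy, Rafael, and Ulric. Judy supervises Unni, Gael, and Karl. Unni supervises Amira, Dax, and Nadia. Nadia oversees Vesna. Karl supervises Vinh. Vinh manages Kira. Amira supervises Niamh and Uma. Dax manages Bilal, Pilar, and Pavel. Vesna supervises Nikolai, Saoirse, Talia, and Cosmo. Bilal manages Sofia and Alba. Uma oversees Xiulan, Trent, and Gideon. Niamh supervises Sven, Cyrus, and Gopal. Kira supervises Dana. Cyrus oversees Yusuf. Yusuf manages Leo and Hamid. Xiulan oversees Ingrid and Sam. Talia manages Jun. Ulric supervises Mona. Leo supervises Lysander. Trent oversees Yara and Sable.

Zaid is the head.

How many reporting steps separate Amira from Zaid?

Chain from Amira up to Zaid: Amira → Unni → Judy → Zaid. That is 3 steps up, so Amira is 3 levels below Zaid.

3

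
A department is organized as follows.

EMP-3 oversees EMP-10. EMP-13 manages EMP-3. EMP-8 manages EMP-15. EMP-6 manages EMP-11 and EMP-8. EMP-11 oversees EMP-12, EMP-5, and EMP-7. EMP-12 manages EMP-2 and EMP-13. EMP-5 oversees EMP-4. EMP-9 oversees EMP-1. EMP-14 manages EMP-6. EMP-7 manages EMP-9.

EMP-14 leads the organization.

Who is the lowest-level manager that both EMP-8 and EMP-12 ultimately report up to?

EMP-8's chain of managers is EMP-6, EMP-14. EMP-12's chain of managers is EMP-11, EMP-6, EMP-14. The first manager that appears in both chains is EMP-6.

EMP-6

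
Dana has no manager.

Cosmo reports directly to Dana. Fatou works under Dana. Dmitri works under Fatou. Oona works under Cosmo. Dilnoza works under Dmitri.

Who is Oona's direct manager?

Oona reports directly to Cosmo.

Cosmo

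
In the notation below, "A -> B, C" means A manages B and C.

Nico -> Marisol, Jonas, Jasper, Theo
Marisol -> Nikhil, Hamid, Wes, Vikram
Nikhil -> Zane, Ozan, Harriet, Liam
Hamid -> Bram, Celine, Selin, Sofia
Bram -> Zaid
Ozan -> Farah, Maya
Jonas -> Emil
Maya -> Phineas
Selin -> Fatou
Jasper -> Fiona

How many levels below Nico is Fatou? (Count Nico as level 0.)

4

Chain from Fatou up to Nico: Fatou → Selin → Hamid → Marisol → Nico. That is 4 steps up, so Fatou is 4 levels below Nico.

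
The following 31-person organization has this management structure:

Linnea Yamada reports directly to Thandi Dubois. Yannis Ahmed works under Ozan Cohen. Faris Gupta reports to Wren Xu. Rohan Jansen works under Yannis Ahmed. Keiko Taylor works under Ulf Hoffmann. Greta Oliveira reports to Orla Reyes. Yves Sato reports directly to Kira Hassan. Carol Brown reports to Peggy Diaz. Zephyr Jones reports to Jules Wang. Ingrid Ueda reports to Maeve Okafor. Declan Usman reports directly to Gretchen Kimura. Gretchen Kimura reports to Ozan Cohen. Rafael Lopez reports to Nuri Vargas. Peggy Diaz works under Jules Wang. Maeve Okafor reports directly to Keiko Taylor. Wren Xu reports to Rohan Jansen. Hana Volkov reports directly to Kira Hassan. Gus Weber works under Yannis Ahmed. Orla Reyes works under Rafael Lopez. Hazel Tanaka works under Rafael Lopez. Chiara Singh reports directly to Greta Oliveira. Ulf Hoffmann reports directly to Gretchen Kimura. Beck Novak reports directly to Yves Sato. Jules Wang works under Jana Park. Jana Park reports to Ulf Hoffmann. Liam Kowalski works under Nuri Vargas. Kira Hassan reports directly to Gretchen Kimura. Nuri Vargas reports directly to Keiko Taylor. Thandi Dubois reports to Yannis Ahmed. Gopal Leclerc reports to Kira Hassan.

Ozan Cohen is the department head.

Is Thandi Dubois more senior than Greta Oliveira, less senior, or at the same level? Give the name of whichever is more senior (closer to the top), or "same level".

Thandi Dubois is 2 levels below Ozan Cohen; Greta Oliveira is 7. Thandi Dubois is higher.

Thandi Dubois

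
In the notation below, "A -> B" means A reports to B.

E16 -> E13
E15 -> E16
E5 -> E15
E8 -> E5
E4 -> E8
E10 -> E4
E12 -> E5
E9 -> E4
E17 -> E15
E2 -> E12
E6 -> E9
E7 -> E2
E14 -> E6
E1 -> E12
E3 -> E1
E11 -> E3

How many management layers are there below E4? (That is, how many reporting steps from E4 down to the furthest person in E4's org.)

The longest chain under E4 runs E4 → E9 → E6 → E14, which is 3 levels below E4.

3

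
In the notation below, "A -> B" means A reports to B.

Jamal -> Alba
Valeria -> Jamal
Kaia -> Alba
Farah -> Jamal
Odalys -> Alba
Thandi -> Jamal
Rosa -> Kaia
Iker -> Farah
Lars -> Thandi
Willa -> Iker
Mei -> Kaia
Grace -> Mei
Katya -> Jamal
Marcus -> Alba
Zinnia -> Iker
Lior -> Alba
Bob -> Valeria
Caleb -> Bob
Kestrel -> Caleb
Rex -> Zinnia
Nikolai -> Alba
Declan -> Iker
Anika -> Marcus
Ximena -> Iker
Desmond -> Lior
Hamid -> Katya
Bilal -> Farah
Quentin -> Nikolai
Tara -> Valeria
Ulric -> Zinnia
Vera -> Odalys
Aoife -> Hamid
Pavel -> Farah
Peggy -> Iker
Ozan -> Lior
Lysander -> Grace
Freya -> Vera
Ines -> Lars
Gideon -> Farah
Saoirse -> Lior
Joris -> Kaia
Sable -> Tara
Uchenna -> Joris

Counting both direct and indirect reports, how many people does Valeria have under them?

5

Valeria directly manages Bob, Tara. Under Bob: Caleb, Kestrel (2). Under Tara: Sable (1). So Valeria's organization is 2 direct reports plus everyone under them: 3 + 2 = 5.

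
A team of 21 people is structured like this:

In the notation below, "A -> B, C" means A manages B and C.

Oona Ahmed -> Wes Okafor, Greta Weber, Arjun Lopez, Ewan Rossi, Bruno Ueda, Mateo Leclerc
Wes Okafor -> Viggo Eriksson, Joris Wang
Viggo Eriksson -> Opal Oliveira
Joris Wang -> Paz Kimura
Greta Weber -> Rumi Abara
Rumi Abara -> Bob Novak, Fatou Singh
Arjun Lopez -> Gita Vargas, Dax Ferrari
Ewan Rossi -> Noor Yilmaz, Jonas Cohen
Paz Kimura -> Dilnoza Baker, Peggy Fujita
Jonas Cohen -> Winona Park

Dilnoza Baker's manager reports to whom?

Dilnoza Baker reports to Paz Kimura, and Paz Kimura reports to Joris Wang. So Dilnoza Baker's skip-level manager is Joris Wang.

Joris Wang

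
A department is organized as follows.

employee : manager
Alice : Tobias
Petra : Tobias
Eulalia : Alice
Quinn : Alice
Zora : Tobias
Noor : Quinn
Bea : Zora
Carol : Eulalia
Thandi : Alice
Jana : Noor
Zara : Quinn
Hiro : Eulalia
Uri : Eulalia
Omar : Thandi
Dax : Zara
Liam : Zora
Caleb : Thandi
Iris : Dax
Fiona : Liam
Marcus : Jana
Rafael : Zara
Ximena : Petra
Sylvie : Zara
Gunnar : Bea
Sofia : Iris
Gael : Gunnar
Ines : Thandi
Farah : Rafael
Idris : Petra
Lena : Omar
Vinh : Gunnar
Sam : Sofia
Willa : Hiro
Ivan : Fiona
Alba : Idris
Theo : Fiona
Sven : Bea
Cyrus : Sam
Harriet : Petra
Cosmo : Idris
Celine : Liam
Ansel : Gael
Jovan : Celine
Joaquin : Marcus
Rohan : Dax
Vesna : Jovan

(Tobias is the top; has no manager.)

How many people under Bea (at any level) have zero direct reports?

The people in Bea's organization with no one reporting to them are Sven, Vinh, Ansel. That is 3.

3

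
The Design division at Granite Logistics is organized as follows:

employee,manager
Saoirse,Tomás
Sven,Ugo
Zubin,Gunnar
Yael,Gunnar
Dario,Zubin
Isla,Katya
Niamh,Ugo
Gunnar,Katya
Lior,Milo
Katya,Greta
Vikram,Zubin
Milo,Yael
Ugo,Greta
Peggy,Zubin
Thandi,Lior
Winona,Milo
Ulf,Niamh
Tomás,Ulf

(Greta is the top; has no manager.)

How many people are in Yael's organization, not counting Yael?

4

Yael directly manages Milo. Under Milo: Winona, Lior, Thandi (3). That's 4 in total.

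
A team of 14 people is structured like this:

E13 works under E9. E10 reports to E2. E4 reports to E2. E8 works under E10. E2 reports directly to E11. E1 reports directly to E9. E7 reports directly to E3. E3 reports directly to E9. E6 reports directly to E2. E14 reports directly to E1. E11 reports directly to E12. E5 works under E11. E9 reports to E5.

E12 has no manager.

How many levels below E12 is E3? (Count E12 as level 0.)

Chain from E3 up to E12: E3 → E9 → E5 → E11 → E12. That is 4 steps up, so E3 is 4 levels below E12.

4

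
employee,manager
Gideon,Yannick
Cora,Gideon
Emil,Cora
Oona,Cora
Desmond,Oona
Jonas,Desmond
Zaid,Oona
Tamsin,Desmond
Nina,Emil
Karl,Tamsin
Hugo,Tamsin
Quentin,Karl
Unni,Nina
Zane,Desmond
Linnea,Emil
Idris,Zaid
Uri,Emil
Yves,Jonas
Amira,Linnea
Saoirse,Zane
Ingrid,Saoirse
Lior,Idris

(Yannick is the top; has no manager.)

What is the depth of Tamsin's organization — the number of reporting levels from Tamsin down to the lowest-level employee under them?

The longest chain under Tamsin runs Tamsin → Karl → Quentin, which is 2 levels below Tamsin.

2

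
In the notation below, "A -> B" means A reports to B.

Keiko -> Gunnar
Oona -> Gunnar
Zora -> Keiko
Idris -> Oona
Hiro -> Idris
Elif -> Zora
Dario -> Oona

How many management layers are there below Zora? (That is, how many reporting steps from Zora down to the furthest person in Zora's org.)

The longest chain under Zora runs Zora → Elif, which is 1 level below Zora.

1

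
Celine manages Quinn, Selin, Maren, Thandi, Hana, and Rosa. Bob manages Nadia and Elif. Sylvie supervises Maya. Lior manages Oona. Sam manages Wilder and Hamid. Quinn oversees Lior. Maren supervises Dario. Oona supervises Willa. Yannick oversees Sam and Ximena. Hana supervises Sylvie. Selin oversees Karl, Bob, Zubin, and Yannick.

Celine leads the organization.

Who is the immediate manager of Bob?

Selin

Bob reports directly to Selin.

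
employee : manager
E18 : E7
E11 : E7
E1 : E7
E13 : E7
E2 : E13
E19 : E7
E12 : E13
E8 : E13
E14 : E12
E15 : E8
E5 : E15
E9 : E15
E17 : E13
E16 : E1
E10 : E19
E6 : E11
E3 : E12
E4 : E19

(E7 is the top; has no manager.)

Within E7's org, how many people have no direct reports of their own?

11

The people in E7's organization with no one reporting to them are E4, E10, E17, E9, E5, E3, E14, E2, E16, E6, E18. That is 11.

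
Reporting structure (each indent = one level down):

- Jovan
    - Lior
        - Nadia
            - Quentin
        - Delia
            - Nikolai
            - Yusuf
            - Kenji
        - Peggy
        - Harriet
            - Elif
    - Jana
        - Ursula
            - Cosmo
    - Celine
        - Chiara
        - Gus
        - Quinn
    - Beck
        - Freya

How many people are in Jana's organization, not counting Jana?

Jana directly manages Ursula. Under Ursula: Cosmo (1). That's 2 in total.

2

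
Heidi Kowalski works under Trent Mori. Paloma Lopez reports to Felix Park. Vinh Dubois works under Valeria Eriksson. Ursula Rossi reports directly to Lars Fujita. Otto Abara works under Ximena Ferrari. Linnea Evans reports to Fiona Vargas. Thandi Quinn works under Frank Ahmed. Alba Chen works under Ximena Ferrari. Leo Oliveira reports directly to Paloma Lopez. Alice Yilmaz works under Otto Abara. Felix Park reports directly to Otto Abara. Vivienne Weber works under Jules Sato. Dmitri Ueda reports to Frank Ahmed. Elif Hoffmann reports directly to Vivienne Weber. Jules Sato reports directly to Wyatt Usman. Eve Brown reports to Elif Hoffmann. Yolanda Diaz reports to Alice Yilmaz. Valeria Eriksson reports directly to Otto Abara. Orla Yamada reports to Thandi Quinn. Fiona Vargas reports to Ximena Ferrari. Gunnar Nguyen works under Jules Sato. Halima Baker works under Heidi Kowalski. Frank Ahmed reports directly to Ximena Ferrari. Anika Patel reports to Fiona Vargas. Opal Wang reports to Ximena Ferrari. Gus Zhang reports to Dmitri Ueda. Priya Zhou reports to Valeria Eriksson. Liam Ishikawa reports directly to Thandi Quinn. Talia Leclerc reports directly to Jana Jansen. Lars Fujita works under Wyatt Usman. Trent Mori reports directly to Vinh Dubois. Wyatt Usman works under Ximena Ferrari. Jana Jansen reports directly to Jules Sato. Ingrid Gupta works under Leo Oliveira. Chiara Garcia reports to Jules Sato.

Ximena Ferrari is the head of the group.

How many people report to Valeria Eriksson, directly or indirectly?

5

Valeria Eriksson directly manages Vinh Dubois, Priya Zhou. Under Vinh Dubois: Trent Mori, Heidi Kowalski, Halima Baker (3). Priya Zhou has no reports. So Valeria Eriksson's organization is 2 direct reports plus everyone under them: 4 + 1 = 5.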